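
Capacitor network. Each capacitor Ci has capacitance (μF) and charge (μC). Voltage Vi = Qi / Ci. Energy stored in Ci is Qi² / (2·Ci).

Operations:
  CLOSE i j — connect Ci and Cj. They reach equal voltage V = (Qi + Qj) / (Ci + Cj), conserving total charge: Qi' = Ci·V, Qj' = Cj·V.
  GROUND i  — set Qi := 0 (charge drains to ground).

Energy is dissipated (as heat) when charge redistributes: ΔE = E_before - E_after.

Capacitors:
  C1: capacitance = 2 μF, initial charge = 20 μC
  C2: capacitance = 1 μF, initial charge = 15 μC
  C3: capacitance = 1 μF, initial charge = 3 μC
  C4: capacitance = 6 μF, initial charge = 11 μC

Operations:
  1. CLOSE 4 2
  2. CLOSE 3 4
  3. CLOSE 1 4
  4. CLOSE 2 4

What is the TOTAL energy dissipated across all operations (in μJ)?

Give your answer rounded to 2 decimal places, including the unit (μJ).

Initial: C1(2μF, Q=20μC, V=10.00V), C2(1μF, Q=15μC, V=15.00V), C3(1μF, Q=3μC, V=3.00V), C4(6μF, Q=11μC, V=1.83V)
Op 1: CLOSE 4-2: Q_total=26.00, C_total=7.00, V=3.71; Q4=22.29, Q2=3.71; dissipated=74.298
Op 2: CLOSE 3-4: Q_total=25.29, C_total=7.00, V=3.61; Q3=3.61, Q4=21.67; dissipated=0.219
Op 3: CLOSE 1-4: Q_total=41.67, C_total=8.00, V=5.21; Q1=10.42, Q4=31.26; dissipated=30.603
Op 4: CLOSE 2-4: Q_total=34.97, C_total=7.00, V=5.00; Q2=5.00, Q4=29.97; dissipated=0.958
Total dissipated: 106.077 μJ

Answer: 106.08 μJ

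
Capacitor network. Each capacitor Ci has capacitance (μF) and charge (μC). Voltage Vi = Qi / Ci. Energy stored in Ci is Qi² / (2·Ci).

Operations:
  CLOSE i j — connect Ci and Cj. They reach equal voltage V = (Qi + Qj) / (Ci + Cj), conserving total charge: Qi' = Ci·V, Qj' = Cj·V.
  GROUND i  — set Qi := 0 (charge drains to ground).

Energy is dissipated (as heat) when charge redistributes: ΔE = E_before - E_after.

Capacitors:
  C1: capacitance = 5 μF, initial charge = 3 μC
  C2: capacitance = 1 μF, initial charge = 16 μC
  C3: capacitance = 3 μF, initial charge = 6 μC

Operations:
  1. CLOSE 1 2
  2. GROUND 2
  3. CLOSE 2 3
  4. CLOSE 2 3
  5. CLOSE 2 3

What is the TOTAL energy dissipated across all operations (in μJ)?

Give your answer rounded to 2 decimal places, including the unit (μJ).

Initial: C1(5μF, Q=3μC, V=0.60V), C2(1μF, Q=16μC, V=16.00V), C3(3μF, Q=6μC, V=2.00V)
Op 1: CLOSE 1-2: Q_total=19.00, C_total=6.00, V=3.17; Q1=15.83, Q2=3.17; dissipated=98.817
Op 2: GROUND 2: Q2=0; energy lost=5.014
Op 3: CLOSE 2-3: Q_total=6.00, C_total=4.00, V=1.50; Q2=1.50, Q3=4.50; dissipated=1.500
Op 4: CLOSE 2-3: Q_total=6.00, C_total=4.00, V=1.50; Q2=1.50, Q3=4.50; dissipated=0.000
Op 5: CLOSE 2-3: Q_total=6.00, C_total=4.00, V=1.50; Q2=1.50, Q3=4.50; dissipated=0.000
Total dissipated: 105.331 μJ

Answer: 105.33 μJ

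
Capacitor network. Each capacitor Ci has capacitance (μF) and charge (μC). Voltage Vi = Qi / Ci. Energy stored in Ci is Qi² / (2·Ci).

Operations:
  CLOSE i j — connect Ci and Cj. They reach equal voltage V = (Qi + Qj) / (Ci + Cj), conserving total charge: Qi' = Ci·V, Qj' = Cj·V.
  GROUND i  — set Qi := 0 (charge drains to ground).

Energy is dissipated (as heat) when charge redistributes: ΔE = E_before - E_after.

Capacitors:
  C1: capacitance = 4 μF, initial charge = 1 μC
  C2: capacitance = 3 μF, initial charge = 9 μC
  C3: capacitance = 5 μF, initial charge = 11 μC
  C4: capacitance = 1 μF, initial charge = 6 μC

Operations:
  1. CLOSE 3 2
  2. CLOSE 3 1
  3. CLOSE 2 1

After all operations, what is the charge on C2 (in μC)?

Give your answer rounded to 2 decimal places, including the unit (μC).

Answer: 5.79 μC

Derivation:
Initial: C1(4μF, Q=1μC, V=0.25V), C2(3μF, Q=9μC, V=3.00V), C3(5μF, Q=11μC, V=2.20V), C4(1μF, Q=6μC, V=6.00V)
Op 1: CLOSE 3-2: Q_total=20.00, C_total=8.00, V=2.50; Q3=12.50, Q2=7.50; dissipated=0.600
Op 2: CLOSE 3-1: Q_total=13.50, C_total=9.00, V=1.50; Q3=7.50, Q1=6.00; dissipated=5.625
Op 3: CLOSE 2-1: Q_total=13.50, C_total=7.00, V=1.93; Q2=5.79, Q1=7.71; dissipated=0.857
Final charges: Q1=7.71, Q2=5.79, Q3=7.50, Q4=6.00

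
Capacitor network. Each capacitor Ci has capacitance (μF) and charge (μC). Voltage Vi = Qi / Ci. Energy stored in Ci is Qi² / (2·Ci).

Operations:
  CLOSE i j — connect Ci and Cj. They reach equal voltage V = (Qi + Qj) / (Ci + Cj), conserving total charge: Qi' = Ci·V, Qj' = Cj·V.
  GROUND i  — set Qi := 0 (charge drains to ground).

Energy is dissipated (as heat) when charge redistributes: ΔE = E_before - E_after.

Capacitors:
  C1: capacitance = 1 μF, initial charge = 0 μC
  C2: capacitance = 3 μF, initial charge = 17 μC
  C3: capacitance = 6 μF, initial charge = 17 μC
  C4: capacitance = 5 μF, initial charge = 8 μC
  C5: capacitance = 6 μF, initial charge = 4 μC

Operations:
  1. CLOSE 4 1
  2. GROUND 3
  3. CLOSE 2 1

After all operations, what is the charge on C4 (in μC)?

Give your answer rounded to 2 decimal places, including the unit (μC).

Initial: C1(1μF, Q=0μC, V=0.00V), C2(3μF, Q=17μC, V=5.67V), C3(6μF, Q=17μC, V=2.83V), C4(5μF, Q=8μC, V=1.60V), C5(6μF, Q=4μC, V=0.67V)
Op 1: CLOSE 4-1: Q_total=8.00, C_total=6.00, V=1.33; Q4=6.67, Q1=1.33; dissipated=1.067
Op 2: GROUND 3: Q3=0; energy lost=24.083
Op 3: CLOSE 2-1: Q_total=18.33, C_total=4.00, V=4.58; Q2=13.75, Q1=4.58; dissipated=7.042
Final charges: Q1=4.58, Q2=13.75, Q3=0.00, Q4=6.67, Q5=4.00

Answer: 6.67 μC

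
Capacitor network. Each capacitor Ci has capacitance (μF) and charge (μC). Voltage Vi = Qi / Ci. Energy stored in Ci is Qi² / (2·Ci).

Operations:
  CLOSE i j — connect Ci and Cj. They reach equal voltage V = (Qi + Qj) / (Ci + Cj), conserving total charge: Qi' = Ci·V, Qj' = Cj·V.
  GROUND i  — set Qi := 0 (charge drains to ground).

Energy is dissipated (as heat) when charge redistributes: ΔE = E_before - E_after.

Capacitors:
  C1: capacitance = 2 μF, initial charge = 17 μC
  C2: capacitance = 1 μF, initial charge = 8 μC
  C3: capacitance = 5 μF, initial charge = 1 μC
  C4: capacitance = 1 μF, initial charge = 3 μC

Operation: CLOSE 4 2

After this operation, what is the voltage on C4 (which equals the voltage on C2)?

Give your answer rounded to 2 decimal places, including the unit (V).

Answer: 5.50 V

Derivation:
Initial: C1(2μF, Q=17μC, V=8.50V), C2(1μF, Q=8μC, V=8.00V), C3(5μF, Q=1μC, V=0.20V), C4(1μF, Q=3μC, V=3.00V)
Op 1: CLOSE 4-2: Q_total=11.00, C_total=2.00, V=5.50; Q4=5.50, Q2=5.50; dissipated=6.250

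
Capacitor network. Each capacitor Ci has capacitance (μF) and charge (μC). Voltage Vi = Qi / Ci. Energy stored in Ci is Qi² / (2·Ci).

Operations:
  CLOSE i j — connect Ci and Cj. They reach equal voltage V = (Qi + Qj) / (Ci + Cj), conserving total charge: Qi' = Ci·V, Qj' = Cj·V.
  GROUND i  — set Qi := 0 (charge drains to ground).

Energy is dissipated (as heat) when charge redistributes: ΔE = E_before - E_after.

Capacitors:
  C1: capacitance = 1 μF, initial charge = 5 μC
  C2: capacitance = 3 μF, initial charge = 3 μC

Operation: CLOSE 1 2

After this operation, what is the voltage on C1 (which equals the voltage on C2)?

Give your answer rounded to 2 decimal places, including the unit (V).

Initial: C1(1μF, Q=5μC, V=5.00V), C2(3μF, Q=3μC, V=1.00V)
Op 1: CLOSE 1-2: Q_total=8.00, C_total=4.00, V=2.00; Q1=2.00, Q2=6.00; dissipated=6.000

Answer: 2.00 V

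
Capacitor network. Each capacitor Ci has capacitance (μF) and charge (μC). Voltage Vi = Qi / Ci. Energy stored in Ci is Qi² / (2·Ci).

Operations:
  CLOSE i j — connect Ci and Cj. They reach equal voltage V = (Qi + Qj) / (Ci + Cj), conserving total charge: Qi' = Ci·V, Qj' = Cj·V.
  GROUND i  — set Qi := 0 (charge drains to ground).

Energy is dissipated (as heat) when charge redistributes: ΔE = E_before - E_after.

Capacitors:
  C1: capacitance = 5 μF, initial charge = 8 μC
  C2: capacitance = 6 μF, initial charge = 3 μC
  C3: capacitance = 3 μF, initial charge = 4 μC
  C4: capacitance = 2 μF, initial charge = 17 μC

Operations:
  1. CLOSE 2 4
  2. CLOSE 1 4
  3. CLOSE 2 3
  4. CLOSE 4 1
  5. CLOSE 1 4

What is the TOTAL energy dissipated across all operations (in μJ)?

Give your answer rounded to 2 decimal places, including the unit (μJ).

Answer: 49.94 μJ

Derivation:
Initial: C1(5μF, Q=8μC, V=1.60V), C2(6μF, Q=3μC, V=0.50V), C3(3μF, Q=4μC, V=1.33V), C4(2μF, Q=17μC, V=8.50V)
Op 1: CLOSE 2-4: Q_total=20.00, C_total=8.00, V=2.50; Q2=15.00, Q4=5.00; dissipated=48.000
Op 2: CLOSE 1-4: Q_total=13.00, C_total=7.00, V=1.86; Q1=9.29, Q4=3.71; dissipated=0.579
Op 3: CLOSE 2-3: Q_total=19.00, C_total=9.00, V=2.11; Q2=12.67, Q3=6.33; dissipated=1.361
Op 4: CLOSE 4-1: Q_total=13.00, C_total=7.00, V=1.86; Q4=3.71, Q1=9.29; dissipated=0.000
Op 5: CLOSE 1-4: Q_total=13.00, C_total=7.00, V=1.86; Q1=9.29, Q4=3.71; dissipated=0.000
Total dissipated: 49.940 μJ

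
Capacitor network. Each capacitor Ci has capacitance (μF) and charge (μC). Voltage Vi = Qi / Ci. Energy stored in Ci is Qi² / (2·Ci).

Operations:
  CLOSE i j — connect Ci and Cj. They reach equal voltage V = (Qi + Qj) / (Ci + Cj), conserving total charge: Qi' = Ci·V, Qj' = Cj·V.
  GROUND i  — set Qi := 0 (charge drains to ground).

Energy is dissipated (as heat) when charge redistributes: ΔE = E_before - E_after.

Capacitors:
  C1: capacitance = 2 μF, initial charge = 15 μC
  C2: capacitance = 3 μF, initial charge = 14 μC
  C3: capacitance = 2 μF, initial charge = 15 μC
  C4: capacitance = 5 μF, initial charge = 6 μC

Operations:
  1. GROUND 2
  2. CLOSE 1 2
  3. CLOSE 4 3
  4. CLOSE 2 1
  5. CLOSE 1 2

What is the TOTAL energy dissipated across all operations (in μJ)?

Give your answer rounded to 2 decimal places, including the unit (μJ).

Answer: 94.77 μJ

Derivation:
Initial: C1(2μF, Q=15μC, V=7.50V), C2(3μF, Q=14μC, V=4.67V), C3(2μF, Q=15μC, V=7.50V), C4(5μF, Q=6μC, V=1.20V)
Op 1: GROUND 2: Q2=0; energy lost=32.667
Op 2: CLOSE 1-2: Q_total=15.00, C_total=5.00, V=3.00; Q1=6.00, Q2=9.00; dissipated=33.750
Op 3: CLOSE 4-3: Q_total=21.00, C_total=7.00, V=3.00; Q4=15.00, Q3=6.00; dissipated=28.350
Op 4: CLOSE 2-1: Q_total=15.00, C_total=5.00, V=3.00; Q2=9.00, Q1=6.00; dissipated=0.000
Op 5: CLOSE 1-2: Q_total=15.00, C_total=5.00, V=3.00; Q1=6.00, Q2=9.00; dissipated=0.000
Total dissipated: 94.767 μJ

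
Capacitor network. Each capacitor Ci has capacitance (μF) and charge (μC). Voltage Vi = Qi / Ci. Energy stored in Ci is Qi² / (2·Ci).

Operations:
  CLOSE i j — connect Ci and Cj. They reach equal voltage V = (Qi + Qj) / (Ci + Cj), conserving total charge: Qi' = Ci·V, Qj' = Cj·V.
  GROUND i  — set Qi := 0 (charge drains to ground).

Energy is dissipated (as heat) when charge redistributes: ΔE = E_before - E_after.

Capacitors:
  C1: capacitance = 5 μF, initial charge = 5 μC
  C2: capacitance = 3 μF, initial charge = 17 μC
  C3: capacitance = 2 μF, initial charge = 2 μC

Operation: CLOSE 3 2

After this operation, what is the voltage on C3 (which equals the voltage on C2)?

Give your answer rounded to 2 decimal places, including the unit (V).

Answer: 3.80 V

Derivation:
Initial: C1(5μF, Q=5μC, V=1.00V), C2(3μF, Q=17μC, V=5.67V), C3(2μF, Q=2μC, V=1.00V)
Op 1: CLOSE 3-2: Q_total=19.00, C_total=5.00, V=3.80; Q3=7.60, Q2=11.40; dissipated=13.067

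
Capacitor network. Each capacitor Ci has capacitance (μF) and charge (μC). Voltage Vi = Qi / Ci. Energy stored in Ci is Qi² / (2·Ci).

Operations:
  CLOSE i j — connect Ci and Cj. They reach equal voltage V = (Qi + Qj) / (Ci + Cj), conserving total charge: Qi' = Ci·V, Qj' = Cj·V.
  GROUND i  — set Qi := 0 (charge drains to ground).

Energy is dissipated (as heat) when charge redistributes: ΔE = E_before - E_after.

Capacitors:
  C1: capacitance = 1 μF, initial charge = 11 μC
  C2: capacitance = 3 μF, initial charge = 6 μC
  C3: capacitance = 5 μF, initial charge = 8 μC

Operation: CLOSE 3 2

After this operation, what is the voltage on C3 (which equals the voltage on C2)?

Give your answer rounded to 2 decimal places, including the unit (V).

Answer: 1.75 V

Derivation:
Initial: C1(1μF, Q=11μC, V=11.00V), C2(3μF, Q=6μC, V=2.00V), C3(5μF, Q=8μC, V=1.60V)
Op 1: CLOSE 3-2: Q_total=14.00, C_total=8.00, V=1.75; Q3=8.75, Q2=5.25; dissipated=0.150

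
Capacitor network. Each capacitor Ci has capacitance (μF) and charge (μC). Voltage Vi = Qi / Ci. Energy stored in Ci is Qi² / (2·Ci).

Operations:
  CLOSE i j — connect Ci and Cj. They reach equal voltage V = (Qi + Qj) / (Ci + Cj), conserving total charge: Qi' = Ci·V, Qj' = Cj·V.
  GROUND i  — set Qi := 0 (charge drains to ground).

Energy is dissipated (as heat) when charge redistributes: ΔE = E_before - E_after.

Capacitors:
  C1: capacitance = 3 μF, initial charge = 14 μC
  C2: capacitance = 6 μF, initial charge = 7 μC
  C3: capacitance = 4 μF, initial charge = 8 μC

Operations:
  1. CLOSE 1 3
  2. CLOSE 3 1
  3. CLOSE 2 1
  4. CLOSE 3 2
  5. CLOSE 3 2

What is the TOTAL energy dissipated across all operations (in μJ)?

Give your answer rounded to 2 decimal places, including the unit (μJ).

Answer: 12.08 μJ

Derivation:
Initial: C1(3μF, Q=14μC, V=4.67V), C2(6μF, Q=7μC, V=1.17V), C3(4μF, Q=8μC, V=2.00V)
Op 1: CLOSE 1-3: Q_total=22.00, C_total=7.00, V=3.14; Q1=9.43, Q3=12.57; dissipated=6.095
Op 2: CLOSE 3-1: Q_total=22.00, C_total=7.00, V=3.14; Q3=12.57, Q1=9.43; dissipated=0.000
Op 3: CLOSE 2-1: Q_total=16.43, C_total=9.00, V=1.83; Q2=10.95, Q1=5.48; dissipated=3.905
Op 4: CLOSE 3-2: Q_total=23.52, C_total=10.00, V=2.35; Q3=9.41, Q2=14.11; dissipated=2.083
Op 5: CLOSE 3-2: Q_total=23.52, C_total=10.00, V=2.35; Q3=9.41, Q2=14.11; dissipated=0.000
Total dissipated: 12.083 μJ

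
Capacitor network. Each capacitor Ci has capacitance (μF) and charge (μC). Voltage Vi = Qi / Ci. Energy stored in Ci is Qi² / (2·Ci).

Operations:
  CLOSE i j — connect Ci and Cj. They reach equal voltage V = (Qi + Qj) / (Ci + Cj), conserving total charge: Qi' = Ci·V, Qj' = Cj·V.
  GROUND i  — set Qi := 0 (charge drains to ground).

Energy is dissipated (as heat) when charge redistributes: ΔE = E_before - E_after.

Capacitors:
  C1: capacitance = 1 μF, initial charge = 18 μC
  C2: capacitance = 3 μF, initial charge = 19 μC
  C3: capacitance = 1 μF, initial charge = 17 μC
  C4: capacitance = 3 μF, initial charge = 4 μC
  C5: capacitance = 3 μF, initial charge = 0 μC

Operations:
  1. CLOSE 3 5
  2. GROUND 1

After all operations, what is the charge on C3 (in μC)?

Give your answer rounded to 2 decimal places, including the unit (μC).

Initial: C1(1μF, Q=18μC, V=18.00V), C2(3μF, Q=19μC, V=6.33V), C3(1μF, Q=17μC, V=17.00V), C4(3μF, Q=4μC, V=1.33V), C5(3μF, Q=0μC, V=0.00V)
Op 1: CLOSE 3-5: Q_total=17.00, C_total=4.00, V=4.25; Q3=4.25, Q5=12.75; dissipated=108.375
Op 2: GROUND 1: Q1=0; energy lost=162.000
Final charges: Q1=0.00, Q2=19.00, Q3=4.25, Q4=4.00, Q5=12.75

Answer: 4.25 μC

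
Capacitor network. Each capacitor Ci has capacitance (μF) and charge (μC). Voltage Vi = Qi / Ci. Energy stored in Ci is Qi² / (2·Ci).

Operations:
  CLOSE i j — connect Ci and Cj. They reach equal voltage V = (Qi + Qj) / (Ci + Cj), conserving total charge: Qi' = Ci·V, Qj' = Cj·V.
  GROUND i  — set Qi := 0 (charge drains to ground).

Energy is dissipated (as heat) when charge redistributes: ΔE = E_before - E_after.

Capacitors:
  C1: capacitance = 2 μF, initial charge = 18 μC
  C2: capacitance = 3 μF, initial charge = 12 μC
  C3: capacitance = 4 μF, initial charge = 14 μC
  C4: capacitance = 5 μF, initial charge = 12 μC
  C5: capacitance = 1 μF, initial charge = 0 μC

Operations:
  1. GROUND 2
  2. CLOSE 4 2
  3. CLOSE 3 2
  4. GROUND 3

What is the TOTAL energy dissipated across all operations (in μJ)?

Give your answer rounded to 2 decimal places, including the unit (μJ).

Initial: C1(2μF, Q=18μC, V=9.00V), C2(3μF, Q=12μC, V=4.00V), C3(4μF, Q=14μC, V=3.50V), C4(5μF, Q=12μC, V=2.40V), C5(1μF, Q=0μC, V=0.00V)
Op 1: GROUND 2: Q2=0; energy lost=24.000
Op 2: CLOSE 4-2: Q_total=12.00, C_total=8.00, V=1.50; Q4=7.50, Q2=4.50; dissipated=5.400
Op 3: CLOSE 3-2: Q_total=18.50, C_total=7.00, V=2.64; Q3=10.57, Q2=7.93; dissipated=3.429
Op 4: GROUND 3: Q3=0; energy lost=13.969
Total dissipated: 46.798 μJ

Answer: 46.80 μJ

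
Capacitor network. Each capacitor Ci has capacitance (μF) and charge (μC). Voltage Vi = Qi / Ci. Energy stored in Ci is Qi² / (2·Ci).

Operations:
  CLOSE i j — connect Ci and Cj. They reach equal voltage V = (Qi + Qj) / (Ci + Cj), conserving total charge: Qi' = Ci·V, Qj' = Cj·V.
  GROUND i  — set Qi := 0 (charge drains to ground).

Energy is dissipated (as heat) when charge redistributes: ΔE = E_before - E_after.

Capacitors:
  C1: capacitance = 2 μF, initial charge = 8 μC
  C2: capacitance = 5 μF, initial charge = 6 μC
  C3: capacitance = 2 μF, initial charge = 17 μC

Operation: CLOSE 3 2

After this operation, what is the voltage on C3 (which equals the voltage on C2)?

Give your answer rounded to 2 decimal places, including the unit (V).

Initial: C1(2μF, Q=8μC, V=4.00V), C2(5μF, Q=6μC, V=1.20V), C3(2μF, Q=17μC, V=8.50V)
Op 1: CLOSE 3-2: Q_total=23.00, C_total=7.00, V=3.29; Q3=6.57, Q2=16.43; dissipated=38.064

Answer: 3.29 V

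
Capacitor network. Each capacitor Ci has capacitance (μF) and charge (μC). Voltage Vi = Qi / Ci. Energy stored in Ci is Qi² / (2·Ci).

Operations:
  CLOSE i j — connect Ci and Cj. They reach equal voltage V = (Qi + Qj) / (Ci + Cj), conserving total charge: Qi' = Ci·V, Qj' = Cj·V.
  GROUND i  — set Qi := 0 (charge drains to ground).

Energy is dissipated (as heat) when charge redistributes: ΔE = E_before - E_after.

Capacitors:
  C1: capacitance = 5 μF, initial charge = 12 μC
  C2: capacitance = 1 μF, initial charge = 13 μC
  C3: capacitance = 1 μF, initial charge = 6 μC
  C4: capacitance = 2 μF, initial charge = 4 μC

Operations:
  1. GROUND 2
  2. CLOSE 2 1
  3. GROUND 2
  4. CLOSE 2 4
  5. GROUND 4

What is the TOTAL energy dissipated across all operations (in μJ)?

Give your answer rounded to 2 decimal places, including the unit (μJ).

Answer: 92.01 μJ

Derivation:
Initial: C1(5μF, Q=12μC, V=2.40V), C2(1μF, Q=13μC, V=13.00V), C3(1μF, Q=6μC, V=6.00V), C4(2μF, Q=4μC, V=2.00V)
Op 1: GROUND 2: Q2=0; energy lost=84.500
Op 2: CLOSE 2-1: Q_total=12.00, C_total=6.00, V=2.00; Q2=2.00, Q1=10.00; dissipated=2.400
Op 3: GROUND 2: Q2=0; energy lost=2.000
Op 4: CLOSE 2-4: Q_total=4.00, C_total=3.00, V=1.33; Q2=1.33, Q4=2.67; dissipated=1.333
Op 5: GROUND 4: Q4=0; energy lost=1.778
Total dissipated: 92.011 μJ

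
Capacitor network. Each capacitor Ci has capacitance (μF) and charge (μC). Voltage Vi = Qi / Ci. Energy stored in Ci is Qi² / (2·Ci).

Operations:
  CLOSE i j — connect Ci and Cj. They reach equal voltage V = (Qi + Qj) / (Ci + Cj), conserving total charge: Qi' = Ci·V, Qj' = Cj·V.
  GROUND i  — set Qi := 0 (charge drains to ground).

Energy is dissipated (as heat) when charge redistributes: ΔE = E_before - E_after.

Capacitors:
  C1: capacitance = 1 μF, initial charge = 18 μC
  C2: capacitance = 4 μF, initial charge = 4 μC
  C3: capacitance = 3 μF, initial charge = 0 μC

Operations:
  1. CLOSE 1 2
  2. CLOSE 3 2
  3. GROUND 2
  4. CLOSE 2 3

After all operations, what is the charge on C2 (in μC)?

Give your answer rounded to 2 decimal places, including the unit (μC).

Answer: 4.31 μC

Derivation:
Initial: C1(1μF, Q=18μC, V=18.00V), C2(4μF, Q=4μC, V=1.00V), C3(3μF, Q=0μC, V=0.00V)
Op 1: CLOSE 1-2: Q_total=22.00, C_total=5.00, V=4.40; Q1=4.40, Q2=17.60; dissipated=115.600
Op 2: CLOSE 3-2: Q_total=17.60, C_total=7.00, V=2.51; Q3=7.54, Q2=10.06; dissipated=16.594
Op 3: GROUND 2: Q2=0; energy lost=12.643
Op 4: CLOSE 2-3: Q_total=7.54, C_total=7.00, V=1.08; Q2=4.31, Q3=3.23; dissipated=5.419
Final charges: Q1=4.40, Q2=4.31, Q3=3.23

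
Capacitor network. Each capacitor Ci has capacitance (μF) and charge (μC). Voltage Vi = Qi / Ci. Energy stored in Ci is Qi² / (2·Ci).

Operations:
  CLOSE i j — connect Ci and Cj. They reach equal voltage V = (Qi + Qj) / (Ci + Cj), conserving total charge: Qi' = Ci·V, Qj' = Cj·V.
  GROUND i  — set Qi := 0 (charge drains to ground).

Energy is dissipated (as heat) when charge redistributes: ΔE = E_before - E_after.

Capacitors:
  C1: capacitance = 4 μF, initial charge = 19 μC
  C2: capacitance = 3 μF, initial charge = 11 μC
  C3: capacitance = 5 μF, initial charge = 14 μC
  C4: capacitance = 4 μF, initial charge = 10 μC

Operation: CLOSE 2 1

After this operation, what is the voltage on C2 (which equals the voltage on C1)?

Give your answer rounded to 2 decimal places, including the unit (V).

Initial: C1(4μF, Q=19μC, V=4.75V), C2(3μF, Q=11μC, V=3.67V), C3(5μF, Q=14μC, V=2.80V), C4(4μF, Q=10μC, V=2.50V)
Op 1: CLOSE 2-1: Q_total=30.00, C_total=7.00, V=4.29; Q2=12.86, Q1=17.14; dissipated=1.006

Answer: 4.29 V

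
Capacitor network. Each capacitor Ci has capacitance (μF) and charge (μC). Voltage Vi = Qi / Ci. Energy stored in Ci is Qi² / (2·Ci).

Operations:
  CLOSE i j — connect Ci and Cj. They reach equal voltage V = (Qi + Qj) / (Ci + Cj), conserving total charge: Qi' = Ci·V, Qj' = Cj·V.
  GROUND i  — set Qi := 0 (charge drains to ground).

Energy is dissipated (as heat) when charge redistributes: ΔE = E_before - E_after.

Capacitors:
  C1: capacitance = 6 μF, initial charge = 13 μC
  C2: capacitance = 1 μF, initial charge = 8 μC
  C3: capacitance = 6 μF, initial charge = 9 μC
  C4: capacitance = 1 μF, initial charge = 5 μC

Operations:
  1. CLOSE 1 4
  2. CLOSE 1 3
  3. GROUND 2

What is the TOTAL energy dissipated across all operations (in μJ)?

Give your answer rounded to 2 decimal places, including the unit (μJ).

Answer: 37.16 μJ

Derivation:
Initial: C1(6μF, Q=13μC, V=2.17V), C2(1μF, Q=8μC, V=8.00V), C3(6μF, Q=9μC, V=1.50V), C4(1μF, Q=5μC, V=5.00V)
Op 1: CLOSE 1-4: Q_total=18.00, C_total=7.00, V=2.57; Q1=15.43, Q4=2.57; dissipated=3.440
Op 2: CLOSE 1-3: Q_total=24.43, C_total=12.00, V=2.04; Q1=12.21, Q3=12.21; dissipated=1.722
Op 3: GROUND 2: Q2=0; energy lost=32.000
Total dissipated: 37.162 μJ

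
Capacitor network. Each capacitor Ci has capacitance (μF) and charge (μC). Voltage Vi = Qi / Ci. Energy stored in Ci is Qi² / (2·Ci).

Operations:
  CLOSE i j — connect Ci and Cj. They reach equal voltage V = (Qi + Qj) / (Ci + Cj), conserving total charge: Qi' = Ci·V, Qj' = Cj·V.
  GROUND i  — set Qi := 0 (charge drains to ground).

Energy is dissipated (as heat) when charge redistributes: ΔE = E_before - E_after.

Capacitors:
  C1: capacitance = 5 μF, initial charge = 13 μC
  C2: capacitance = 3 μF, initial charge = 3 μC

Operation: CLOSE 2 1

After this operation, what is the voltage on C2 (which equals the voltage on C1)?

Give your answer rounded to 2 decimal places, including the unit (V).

Answer: 2.00 V

Derivation:
Initial: C1(5μF, Q=13μC, V=2.60V), C2(3μF, Q=3μC, V=1.00V)
Op 1: CLOSE 2-1: Q_total=16.00, C_total=8.00, V=2.00; Q2=6.00, Q1=10.00; dissipated=2.400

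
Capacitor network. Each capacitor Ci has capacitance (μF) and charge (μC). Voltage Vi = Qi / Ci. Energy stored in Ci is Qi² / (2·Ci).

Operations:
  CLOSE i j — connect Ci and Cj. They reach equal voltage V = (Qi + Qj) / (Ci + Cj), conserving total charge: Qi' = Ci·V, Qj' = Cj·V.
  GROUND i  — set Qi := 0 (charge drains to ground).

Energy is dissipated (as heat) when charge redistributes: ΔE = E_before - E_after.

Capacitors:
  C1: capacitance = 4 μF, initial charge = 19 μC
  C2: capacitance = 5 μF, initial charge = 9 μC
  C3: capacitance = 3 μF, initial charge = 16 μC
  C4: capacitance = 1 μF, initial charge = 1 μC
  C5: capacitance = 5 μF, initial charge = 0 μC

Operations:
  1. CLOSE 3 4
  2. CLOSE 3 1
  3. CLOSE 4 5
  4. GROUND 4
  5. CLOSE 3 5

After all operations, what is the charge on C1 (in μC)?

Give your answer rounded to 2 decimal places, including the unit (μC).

Initial: C1(4μF, Q=19μC, V=4.75V), C2(5μF, Q=9μC, V=1.80V), C3(3μF, Q=16μC, V=5.33V), C4(1μF, Q=1μC, V=1.00V), C5(5μF, Q=0μC, V=0.00V)
Op 1: CLOSE 3-4: Q_total=17.00, C_total=4.00, V=4.25; Q3=12.75, Q4=4.25; dissipated=7.042
Op 2: CLOSE 3-1: Q_total=31.75, C_total=7.00, V=4.54; Q3=13.61, Q1=18.14; dissipated=0.214
Op 3: CLOSE 4-5: Q_total=4.25, C_total=6.00, V=0.71; Q4=0.71, Q5=3.54; dissipated=7.526
Op 4: GROUND 4: Q4=0; energy lost=0.251
Op 5: CLOSE 3-5: Q_total=17.15, C_total=8.00, V=2.14; Q3=6.43, Q5=10.72; dissipated=13.733
Final charges: Q1=18.14, Q2=9.00, Q3=6.43, Q4=0.00, Q5=10.72

Answer: 18.14 μC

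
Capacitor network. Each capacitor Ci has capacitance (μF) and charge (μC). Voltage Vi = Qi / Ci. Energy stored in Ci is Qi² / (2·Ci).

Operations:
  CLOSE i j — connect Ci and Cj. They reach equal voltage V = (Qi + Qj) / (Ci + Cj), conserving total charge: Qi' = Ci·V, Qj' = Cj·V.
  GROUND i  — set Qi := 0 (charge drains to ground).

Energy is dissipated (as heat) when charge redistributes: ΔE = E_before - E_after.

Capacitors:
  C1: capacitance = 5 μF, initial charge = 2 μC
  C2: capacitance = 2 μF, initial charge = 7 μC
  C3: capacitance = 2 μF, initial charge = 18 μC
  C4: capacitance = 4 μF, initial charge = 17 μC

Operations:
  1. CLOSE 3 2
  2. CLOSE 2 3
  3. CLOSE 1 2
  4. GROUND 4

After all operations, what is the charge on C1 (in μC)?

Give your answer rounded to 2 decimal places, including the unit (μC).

Answer: 10.36 μC

Derivation:
Initial: C1(5μF, Q=2μC, V=0.40V), C2(2μF, Q=7μC, V=3.50V), C3(2μF, Q=18μC, V=9.00V), C4(4μF, Q=17μC, V=4.25V)
Op 1: CLOSE 3-2: Q_total=25.00, C_total=4.00, V=6.25; Q3=12.50, Q2=12.50; dissipated=15.125
Op 2: CLOSE 2-3: Q_total=25.00, C_total=4.00, V=6.25; Q2=12.50, Q3=12.50; dissipated=0.000
Op 3: CLOSE 1-2: Q_total=14.50, C_total=7.00, V=2.07; Q1=10.36, Q2=4.14; dissipated=24.445
Op 4: GROUND 4: Q4=0; energy lost=36.125
Final charges: Q1=10.36, Q2=4.14, Q3=12.50, Q4=0.00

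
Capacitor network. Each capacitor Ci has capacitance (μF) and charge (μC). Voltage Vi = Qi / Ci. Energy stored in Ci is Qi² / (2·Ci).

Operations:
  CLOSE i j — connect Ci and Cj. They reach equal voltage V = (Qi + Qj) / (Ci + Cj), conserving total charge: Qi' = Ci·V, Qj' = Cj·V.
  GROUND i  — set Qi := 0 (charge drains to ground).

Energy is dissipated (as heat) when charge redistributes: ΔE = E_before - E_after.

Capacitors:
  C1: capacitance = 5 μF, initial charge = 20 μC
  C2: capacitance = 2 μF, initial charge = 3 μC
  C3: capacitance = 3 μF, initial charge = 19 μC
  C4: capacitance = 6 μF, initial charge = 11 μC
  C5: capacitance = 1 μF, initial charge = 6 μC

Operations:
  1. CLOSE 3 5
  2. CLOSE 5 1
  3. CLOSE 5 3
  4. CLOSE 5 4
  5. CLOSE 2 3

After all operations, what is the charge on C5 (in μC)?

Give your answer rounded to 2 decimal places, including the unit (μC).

Answer: 2.40 μC

Derivation:
Initial: C1(5μF, Q=20μC, V=4.00V), C2(2μF, Q=3μC, V=1.50V), C3(3μF, Q=19μC, V=6.33V), C4(6μF, Q=11μC, V=1.83V), C5(1μF, Q=6μC, V=6.00V)
Op 1: CLOSE 3-5: Q_total=25.00, C_total=4.00, V=6.25; Q3=18.75, Q5=6.25; dissipated=0.042
Op 2: CLOSE 5-1: Q_total=26.25, C_total=6.00, V=4.38; Q5=4.38, Q1=21.88; dissipated=2.109
Op 3: CLOSE 5-3: Q_total=23.12, C_total=4.00, V=5.78; Q5=5.78, Q3=17.34; dissipated=1.318
Op 4: CLOSE 5-4: Q_total=16.78, C_total=7.00, V=2.40; Q5=2.40, Q4=14.38; dissipated=6.680
Op 5: CLOSE 2-3: Q_total=20.34, C_total=5.00, V=4.07; Q2=8.14, Q3=12.21; dissipated=10.997
Final charges: Q1=21.88, Q2=8.14, Q3=12.21, Q4=14.38, Q5=2.40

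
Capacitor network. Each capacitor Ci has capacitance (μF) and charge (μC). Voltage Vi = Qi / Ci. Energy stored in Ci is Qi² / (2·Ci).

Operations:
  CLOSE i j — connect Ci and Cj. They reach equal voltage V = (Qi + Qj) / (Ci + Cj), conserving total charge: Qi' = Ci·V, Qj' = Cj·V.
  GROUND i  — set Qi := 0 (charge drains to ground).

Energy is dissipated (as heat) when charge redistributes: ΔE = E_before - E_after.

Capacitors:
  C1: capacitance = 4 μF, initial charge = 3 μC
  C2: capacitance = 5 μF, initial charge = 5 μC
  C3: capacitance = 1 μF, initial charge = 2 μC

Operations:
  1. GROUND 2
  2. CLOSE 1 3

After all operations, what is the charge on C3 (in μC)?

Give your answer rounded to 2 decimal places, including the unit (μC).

Answer: 1.00 μC

Derivation:
Initial: C1(4μF, Q=3μC, V=0.75V), C2(5μF, Q=5μC, V=1.00V), C3(1μF, Q=2μC, V=2.00V)
Op 1: GROUND 2: Q2=0; energy lost=2.500
Op 2: CLOSE 1-3: Q_total=5.00, C_total=5.00, V=1.00; Q1=4.00, Q3=1.00; dissipated=0.625
Final charges: Q1=4.00, Q2=0.00, Q3=1.00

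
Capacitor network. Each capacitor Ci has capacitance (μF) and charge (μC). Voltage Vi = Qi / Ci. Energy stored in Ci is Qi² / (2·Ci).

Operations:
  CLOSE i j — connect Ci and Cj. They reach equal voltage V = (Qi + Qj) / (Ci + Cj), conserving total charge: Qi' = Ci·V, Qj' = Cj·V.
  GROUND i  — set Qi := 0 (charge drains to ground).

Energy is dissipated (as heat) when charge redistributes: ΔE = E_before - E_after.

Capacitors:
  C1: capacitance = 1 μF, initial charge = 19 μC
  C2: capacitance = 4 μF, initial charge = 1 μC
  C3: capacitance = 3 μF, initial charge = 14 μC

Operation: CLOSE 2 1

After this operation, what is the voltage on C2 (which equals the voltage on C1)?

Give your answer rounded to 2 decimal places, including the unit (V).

Initial: C1(1μF, Q=19μC, V=19.00V), C2(4μF, Q=1μC, V=0.25V), C3(3μF, Q=14μC, V=4.67V)
Op 1: CLOSE 2-1: Q_total=20.00, C_total=5.00, V=4.00; Q2=16.00, Q1=4.00; dissipated=140.625

Answer: 4.00 V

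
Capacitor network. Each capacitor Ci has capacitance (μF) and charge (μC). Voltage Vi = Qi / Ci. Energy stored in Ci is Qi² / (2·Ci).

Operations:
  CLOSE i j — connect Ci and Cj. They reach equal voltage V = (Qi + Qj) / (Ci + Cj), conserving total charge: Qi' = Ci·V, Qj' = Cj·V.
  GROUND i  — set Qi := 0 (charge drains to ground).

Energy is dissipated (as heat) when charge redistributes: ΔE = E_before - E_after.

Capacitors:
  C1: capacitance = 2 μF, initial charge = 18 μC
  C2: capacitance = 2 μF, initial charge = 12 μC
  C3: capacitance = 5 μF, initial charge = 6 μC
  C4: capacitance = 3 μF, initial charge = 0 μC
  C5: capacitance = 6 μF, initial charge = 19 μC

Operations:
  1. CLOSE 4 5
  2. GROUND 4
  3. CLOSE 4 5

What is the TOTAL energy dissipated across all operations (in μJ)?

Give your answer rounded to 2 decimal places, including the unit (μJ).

Answer: 21.17 μJ

Derivation:
Initial: C1(2μF, Q=18μC, V=9.00V), C2(2μF, Q=12μC, V=6.00V), C3(5μF, Q=6μC, V=1.20V), C4(3μF, Q=0μC, V=0.00V), C5(6μF, Q=19μC, V=3.17V)
Op 1: CLOSE 4-5: Q_total=19.00, C_total=9.00, V=2.11; Q4=6.33, Q5=12.67; dissipated=10.028
Op 2: GROUND 4: Q4=0; energy lost=6.685
Op 3: CLOSE 4-5: Q_total=12.67, C_total=9.00, V=1.41; Q4=4.22, Q5=8.44; dissipated=4.457
Total dissipated: 21.170 μJ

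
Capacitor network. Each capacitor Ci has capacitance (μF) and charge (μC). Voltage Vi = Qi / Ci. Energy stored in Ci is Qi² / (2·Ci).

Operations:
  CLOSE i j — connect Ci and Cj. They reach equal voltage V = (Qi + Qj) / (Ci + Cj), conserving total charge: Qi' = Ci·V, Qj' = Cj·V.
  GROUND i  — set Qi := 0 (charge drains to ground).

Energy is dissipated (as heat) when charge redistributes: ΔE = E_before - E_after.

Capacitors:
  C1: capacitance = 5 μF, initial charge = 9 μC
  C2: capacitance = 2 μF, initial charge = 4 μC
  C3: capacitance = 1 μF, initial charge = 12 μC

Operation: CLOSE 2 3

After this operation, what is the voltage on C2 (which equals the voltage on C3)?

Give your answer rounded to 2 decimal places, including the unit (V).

Initial: C1(5μF, Q=9μC, V=1.80V), C2(2μF, Q=4μC, V=2.00V), C3(1μF, Q=12μC, V=12.00V)
Op 1: CLOSE 2-3: Q_total=16.00, C_total=3.00, V=5.33; Q2=10.67, Q3=5.33; dissipated=33.333

Answer: 5.33 V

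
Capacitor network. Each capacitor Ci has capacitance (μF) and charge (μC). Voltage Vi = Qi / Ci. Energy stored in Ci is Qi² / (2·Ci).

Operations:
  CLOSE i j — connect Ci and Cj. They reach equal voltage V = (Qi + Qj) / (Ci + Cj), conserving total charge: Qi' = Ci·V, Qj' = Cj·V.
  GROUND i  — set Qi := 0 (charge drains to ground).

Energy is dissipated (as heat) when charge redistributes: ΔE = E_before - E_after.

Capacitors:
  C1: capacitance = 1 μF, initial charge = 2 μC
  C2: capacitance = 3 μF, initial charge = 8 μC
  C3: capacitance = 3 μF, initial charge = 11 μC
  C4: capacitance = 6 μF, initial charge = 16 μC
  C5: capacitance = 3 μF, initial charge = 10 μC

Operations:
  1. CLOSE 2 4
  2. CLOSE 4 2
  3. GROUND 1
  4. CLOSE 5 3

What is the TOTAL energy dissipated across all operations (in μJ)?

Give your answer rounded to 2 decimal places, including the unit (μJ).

Answer: 2.08 μJ

Derivation:
Initial: C1(1μF, Q=2μC, V=2.00V), C2(3μF, Q=8μC, V=2.67V), C3(3μF, Q=11μC, V=3.67V), C4(6μF, Q=16μC, V=2.67V), C5(3μF, Q=10μC, V=3.33V)
Op 1: CLOSE 2-4: Q_total=24.00, C_total=9.00, V=2.67; Q2=8.00, Q4=16.00; dissipated=0.000
Op 2: CLOSE 4-2: Q_total=24.00, C_total=9.00, V=2.67; Q4=16.00, Q2=8.00; dissipated=0.000
Op 3: GROUND 1: Q1=0; energy lost=2.000
Op 4: CLOSE 5-3: Q_total=21.00, C_total=6.00, V=3.50; Q5=10.50, Q3=10.50; dissipated=0.083
Total dissipated: 2.083 μJ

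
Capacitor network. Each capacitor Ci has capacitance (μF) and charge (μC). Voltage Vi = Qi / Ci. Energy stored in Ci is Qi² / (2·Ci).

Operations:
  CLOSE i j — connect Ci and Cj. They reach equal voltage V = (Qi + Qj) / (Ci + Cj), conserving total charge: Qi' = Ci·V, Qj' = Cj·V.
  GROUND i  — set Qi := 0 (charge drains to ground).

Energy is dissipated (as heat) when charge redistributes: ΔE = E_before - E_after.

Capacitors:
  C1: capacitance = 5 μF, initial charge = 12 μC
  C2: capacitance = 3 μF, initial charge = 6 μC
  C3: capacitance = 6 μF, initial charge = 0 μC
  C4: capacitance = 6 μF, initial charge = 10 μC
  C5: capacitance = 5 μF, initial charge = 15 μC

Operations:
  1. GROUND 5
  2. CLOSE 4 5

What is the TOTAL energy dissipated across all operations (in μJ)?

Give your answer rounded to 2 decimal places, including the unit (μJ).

Initial: C1(5μF, Q=12μC, V=2.40V), C2(3μF, Q=6μC, V=2.00V), C3(6μF, Q=0μC, V=0.00V), C4(6μF, Q=10μC, V=1.67V), C5(5μF, Q=15μC, V=3.00V)
Op 1: GROUND 5: Q5=0; energy lost=22.500
Op 2: CLOSE 4-5: Q_total=10.00, C_total=11.00, V=0.91; Q4=5.45, Q5=4.55; dissipated=3.788
Total dissipated: 26.288 μJ

Answer: 26.29 μJ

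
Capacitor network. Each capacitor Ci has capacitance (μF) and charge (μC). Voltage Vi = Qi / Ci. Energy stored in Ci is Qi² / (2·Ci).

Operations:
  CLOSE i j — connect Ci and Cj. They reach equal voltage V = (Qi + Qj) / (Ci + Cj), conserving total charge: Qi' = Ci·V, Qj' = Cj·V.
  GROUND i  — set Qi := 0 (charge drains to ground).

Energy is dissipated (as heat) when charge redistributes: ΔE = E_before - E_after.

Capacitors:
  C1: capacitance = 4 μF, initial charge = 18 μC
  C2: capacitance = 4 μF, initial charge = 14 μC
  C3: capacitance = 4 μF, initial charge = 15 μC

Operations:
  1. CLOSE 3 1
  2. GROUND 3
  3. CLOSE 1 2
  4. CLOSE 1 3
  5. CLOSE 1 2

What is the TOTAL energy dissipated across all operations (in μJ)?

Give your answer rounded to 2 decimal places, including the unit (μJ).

Initial: C1(4μF, Q=18μC, V=4.50V), C2(4μF, Q=14μC, V=3.50V), C3(4μF, Q=15μC, V=3.75V)
Op 1: CLOSE 3-1: Q_total=33.00, C_total=8.00, V=4.12; Q3=16.50, Q1=16.50; dissipated=0.562
Op 2: GROUND 3: Q3=0; energy lost=34.031
Op 3: CLOSE 1-2: Q_total=30.50, C_total=8.00, V=3.81; Q1=15.25, Q2=15.25; dissipated=0.391
Op 4: CLOSE 1-3: Q_total=15.25, C_total=8.00, V=1.91; Q1=7.62, Q3=7.62; dissipated=14.535
Op 5: CLOSE 1-2: Q_total=22.88, C_total=8.00, V=2.86; Q1=11.44, Q2=11.44; dissipated=3.634
Total dissipated: 53.153 μJ

Answer: 53.15 μJ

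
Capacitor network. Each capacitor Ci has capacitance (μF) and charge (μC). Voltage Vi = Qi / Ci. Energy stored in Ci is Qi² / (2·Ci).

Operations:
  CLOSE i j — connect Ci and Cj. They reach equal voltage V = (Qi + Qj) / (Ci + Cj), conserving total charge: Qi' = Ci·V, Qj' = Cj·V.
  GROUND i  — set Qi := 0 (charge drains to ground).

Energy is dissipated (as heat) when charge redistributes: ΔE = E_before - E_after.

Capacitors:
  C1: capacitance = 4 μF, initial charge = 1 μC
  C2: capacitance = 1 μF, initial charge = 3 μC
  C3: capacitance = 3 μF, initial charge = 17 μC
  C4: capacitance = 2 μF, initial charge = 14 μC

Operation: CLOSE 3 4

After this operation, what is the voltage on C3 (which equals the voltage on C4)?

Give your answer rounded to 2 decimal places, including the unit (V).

Initial: C1(4μF, Q=1μC, V=0.25V), C2(1μF, Q=3μC, V=3.00V), C3(3μF, Q=17μC, V=5.67V), C4(2μF, Q=14μC, V=7.00V)
Op 1: CLOSE 3-4: Q_total=31.00, C_total=5.00, V=6.20; Q3=18.60, Q4=12.40; dissipated=1.067

Answer: 6.20 V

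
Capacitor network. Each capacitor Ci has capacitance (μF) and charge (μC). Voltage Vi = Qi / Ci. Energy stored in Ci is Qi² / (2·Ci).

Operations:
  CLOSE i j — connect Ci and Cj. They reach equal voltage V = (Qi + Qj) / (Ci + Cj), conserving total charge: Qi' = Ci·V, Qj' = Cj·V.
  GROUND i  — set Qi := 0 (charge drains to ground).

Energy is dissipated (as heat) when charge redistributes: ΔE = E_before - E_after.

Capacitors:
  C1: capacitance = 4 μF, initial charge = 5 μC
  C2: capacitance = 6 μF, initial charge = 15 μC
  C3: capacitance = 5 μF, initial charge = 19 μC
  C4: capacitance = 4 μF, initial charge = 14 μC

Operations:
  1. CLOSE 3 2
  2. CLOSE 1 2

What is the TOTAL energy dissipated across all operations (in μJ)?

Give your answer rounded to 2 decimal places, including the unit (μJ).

Answer: 6.37 μJ

Derivation:
Initial: C1(4μF, Q=5μC, V=1.25V), C2(6μF, Q=15μC, V=2.50V), C3(5μF, Q=19μC, V=3.80V), C4(4μF, Q=14μC, V=3.50V)
Op 1: CLOSE 3-2: Q_total=34.00, C_total=11.00, V=3.09; Q3=15.45, Q2=18.55; dissipated=2.305
Op 2: CLOSE 1-2: Q_total=23.55, C_total=10.00, V=2.35; Q1=9.42, Q2=14.13; dissipated=4.067
Total dissipated: 6.371 μJ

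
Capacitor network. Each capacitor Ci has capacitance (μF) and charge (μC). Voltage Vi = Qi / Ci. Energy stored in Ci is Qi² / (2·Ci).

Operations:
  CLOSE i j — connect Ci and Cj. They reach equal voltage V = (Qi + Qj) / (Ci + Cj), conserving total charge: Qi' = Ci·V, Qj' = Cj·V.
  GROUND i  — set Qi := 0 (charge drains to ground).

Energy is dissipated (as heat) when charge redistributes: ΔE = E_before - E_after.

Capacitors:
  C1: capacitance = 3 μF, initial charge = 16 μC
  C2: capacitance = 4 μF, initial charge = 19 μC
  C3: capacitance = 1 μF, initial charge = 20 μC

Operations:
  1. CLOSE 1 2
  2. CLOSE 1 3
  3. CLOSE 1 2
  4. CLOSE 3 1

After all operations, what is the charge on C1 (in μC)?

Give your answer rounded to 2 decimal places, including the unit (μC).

Initial: C1(3μF, Q=16μC, V=5.33V), C2(4μF, Q=19μC, V=4.75V), C3(1μF, Q=20μC, V=20.00V)
Op 1: CLOSE 1-2: Q_total=35.00, C_total=7.00, V=5.00; Q1=15.00, Q2=20.00; dissipated=0.292
Op 2: CLOSE 1-3: Q_total=35.00, C_total=4.00, V=8.75; Q1=26.25, Q3=8.75; dissipated=84.375
Op 3: CLOSE 1-2: Q_total=46.25, C_total=7.00, V=6.61; Q1=19.82, Q2=26.43; dissipated=12.054
Op 4: CLOSE 3-1: Q_total=28.57, C_total=4.00, V=7.14; Q3=7.14, Q1=21.43; dissipated=1.722
Final charges: Q1=21.43, Q2=26.43, Q3=7.14

Answer: 21.43 μC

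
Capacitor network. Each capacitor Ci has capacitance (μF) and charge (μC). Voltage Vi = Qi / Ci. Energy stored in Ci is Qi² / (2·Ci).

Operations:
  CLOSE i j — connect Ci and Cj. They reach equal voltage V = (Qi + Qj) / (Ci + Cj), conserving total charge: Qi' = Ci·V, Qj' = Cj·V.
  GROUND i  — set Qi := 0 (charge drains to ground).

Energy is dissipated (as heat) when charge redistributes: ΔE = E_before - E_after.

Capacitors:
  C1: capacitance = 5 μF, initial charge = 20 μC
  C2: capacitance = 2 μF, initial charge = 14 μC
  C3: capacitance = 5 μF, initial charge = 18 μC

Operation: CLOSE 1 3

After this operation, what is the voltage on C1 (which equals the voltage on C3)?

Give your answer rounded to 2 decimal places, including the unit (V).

Initial: C1(5μF, Q=20μC, V=4.00V), C2(2μF, Q=14μC, V=7.00V), C3(5μF, Q=18μC, V=3.60V)
Op 1: CLOSE 1-3: Q_total=38.00, C_total=10.00, V=3.80; Q1=19.00, Q3=19.00; dissipated=0.200

Answer: 3.80 V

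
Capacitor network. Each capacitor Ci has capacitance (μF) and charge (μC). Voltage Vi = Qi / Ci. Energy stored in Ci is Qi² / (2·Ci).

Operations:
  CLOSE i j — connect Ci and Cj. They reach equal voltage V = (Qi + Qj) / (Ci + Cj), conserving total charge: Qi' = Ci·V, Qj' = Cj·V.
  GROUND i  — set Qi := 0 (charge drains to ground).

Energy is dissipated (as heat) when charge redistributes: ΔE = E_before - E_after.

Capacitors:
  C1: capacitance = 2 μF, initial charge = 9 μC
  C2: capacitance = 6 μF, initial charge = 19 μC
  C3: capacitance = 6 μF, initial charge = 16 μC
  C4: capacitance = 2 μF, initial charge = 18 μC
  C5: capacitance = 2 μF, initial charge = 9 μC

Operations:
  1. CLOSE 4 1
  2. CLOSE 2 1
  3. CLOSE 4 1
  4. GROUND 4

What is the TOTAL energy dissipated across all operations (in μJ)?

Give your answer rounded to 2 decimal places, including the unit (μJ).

Answer: 52.59 μJ

Derivation:
Initial: C1(2μF, Q=9μC, V=4.50V), C2(6μF, Q=19μC, V=3.17V), C3(6μF, Q=16μC, V=2.67V), C4(2μF, Q=18μC, V=9.00V), C5(2μF, Q=9μC, V=4.50V)
Op 1: CLOSE 4-1: Q_total=27.00, C_total=4.00, V=6.75; Q4=13.50, Q1=13.50; dissipated=10.125
Op 2: CLOSE 2-1: Q_total=32.50, C_total=8.00, V=4.06; Q2=24.38, Q1=8.12; dissipated=9.630
Op 3: CLOSE 4-1: Q_total=21.62, C_total=4.00, V=5.41; Q4=10.81, Q1=10.81; dissipated=3.611
Op 4: GROUND 4: Q4=0; energy lost=29.228
Total dissipated: 52.594 μJ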